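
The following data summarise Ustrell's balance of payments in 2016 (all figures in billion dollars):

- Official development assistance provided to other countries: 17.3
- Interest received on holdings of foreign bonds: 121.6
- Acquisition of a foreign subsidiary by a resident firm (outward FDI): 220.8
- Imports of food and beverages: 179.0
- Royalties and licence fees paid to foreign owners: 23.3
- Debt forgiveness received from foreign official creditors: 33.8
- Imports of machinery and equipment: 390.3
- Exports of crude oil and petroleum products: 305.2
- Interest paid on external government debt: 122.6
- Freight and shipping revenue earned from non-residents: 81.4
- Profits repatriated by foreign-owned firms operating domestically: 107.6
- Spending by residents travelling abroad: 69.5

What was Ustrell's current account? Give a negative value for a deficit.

Goods: -390.3 + 305.2 - 179.0 = -264.1
Services: -69.5 + 81.4 - 23.3 = -11.4
Primary income: -107.6 - 122.6 + 121.6 = -108.6
Secondary income: -17.3
Current account = (-264.1) + (-11.4) + (-108.6) + (-17.3) = -401.4
(Excluded from the current account — financial account: acquisition of a foreign subsidiary by a resident firm (outward FDI) 220.8; capital account: debt forgiveness received from foreign official creditors 33.8.)

-401.4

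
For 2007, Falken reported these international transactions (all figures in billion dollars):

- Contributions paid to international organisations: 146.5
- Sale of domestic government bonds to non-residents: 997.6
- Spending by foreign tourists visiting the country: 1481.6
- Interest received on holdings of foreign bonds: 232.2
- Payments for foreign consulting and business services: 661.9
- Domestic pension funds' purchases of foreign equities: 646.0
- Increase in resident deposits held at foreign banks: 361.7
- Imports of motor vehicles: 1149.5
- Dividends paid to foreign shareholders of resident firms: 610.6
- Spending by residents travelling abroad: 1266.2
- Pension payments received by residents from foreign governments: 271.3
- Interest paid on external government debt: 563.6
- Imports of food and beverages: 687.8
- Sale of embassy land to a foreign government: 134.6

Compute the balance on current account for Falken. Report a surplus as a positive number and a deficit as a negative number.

Goods: -1149.5 - 687.8 = -1837.3
Services: -661.9 + 1481.6 - 1266.2 = -446.5
Primary income: -610.6 - 563.6 + 232.2 = -942.0
Secondary income: 271.3 - 146.5 = 124.8
Current account = (-1837.3) + (-446.5) + (-942.0) + 124.8 = -3101.0
(Excluded from the current account — financial account: sale of domestic government bonds to non-residents 997.6, domestic pension funds' purchases of foreign equities 646.0, increase in resident deposits held at foreign banks 361.7; capital account: sale of embassy land to a foreign government 134.6.)

-3101.0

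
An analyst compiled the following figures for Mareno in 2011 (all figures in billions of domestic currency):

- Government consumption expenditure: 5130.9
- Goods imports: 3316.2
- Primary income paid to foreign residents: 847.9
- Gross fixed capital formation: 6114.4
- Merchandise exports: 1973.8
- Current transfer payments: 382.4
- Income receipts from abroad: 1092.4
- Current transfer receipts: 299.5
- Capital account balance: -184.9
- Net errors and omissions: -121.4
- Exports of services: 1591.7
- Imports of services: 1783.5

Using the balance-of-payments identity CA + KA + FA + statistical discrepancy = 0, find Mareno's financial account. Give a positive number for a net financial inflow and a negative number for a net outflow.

Goods balance = 1973.8 - 3316.2 = -1342.4
Services balance = 1591.7 - 1783.5 = -191.8
Trade balance (goods + services) = -1342.4 + (-191.8) = -1534.2
Net primary income = 1092.4 - 847.9 = 244.5
Net secondary income = 299.5 - 382.4 = -82.9
Current account = -1534.2 + 244.5 + (-82.9) = -1372.6
Financial account = -(-1372.6 + (-184.9) + (-121.4)) = 1678.9

1678.9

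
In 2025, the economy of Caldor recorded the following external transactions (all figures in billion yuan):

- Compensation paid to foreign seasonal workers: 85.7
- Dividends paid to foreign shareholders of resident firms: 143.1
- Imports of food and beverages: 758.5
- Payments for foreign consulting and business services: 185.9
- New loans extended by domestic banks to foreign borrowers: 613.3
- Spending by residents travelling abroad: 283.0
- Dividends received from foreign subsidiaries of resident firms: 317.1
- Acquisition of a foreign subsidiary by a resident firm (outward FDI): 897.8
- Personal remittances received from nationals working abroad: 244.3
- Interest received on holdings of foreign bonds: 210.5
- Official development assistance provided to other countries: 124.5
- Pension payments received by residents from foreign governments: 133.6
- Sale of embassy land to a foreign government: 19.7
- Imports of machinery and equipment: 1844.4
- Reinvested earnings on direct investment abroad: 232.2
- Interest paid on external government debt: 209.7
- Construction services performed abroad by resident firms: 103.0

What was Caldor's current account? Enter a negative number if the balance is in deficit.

Goods: -1844.4 - 758.5 = -2602.9
Services: 103.0 - 283.0 - 185.9 = -365.9
Primary income: 232.2 + 210.5 - 85.7 + 317.1 - 209.7 - 143.1 = 321.3
Secondary income: 133.6 - 124.5 + 244.3 = 253.4
Current account = (-2602.9) + (-365.9) + 321.3 + 253.4 = -2394.1
(Excluded from the current account — financial account: new loans extended by domestic banks to foreign borrowers 613.3, acquisition of a foreign subsidiary by a resident firm (outward FDI) 897.8; capital account: sale of embassy land to a foreign government 19.7.)

-2394.1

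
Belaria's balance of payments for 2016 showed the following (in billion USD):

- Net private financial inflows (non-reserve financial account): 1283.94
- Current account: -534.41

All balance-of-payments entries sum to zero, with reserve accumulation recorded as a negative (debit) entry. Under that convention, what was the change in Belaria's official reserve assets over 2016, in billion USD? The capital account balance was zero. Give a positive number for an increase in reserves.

Official reserve transactions balance = -((-534.41) + 1283.94) = -749.53
An accumulation of reserves is recorded as a debit (negative entry), so the change in the stock of reserves is the negative of that balance.
Change in official reserves = -(-749.53) = 749.53

749.53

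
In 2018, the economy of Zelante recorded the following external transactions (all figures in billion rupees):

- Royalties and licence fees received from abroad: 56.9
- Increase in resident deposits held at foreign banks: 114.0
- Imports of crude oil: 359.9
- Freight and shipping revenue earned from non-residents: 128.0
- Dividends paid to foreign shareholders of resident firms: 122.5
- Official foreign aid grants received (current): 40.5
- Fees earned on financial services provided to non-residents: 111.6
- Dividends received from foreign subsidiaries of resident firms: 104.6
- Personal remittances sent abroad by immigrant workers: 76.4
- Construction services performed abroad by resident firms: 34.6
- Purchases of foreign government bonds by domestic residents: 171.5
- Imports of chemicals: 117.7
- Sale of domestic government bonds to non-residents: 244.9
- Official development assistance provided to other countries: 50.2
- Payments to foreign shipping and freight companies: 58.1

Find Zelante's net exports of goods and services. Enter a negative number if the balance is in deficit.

Goods: -359.9 - 117.7 = -477.6
Services: 34.6 + 111.6 - 58.1 + 56.9 + 128.0 = 273.0
Trade balance = -477.6 + 273.0 = -204.6
(Excluded from the trade balance — financial account: increase in resident deposits held at foreign banks 114.0, purchases of foreign government bonds by domestic residents 171.5, sale of domestic government bonds to non-residents 244.9; primary income: dividends paid to foreign shareholders of resident firms 122.5, dividends received from foreign subsidiaries of resident firms 104.6; secondary income: official foreign aid grants received (current) 40.5, personal remittances sent abroad by immigrant workers 76.4, official development assistance provided to other countries 50.2.)

-204.6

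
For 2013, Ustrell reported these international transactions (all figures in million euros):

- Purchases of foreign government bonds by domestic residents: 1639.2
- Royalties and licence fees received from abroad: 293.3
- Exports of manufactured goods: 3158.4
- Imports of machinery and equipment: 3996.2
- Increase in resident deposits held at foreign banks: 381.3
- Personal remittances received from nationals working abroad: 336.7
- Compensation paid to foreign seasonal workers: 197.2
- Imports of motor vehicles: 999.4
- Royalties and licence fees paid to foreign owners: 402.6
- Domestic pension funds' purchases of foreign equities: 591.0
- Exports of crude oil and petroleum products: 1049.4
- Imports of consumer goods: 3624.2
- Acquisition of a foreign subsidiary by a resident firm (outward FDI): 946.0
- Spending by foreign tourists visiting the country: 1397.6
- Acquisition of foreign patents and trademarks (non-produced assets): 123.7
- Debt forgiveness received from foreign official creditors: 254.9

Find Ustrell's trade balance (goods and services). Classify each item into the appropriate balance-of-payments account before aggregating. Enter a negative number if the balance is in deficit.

-3123.7

Goods: -999.4 - 3996.2 - 3624.2 + 1049.4 + 3158.4 = -4412.0
Services: 293.3 + 1397.6 - 402.6 = 1288.3
Trade balance = -4412.0 + 1288.3 = -3123.7
(Excluded from the trade balance — financial account: purchases of foreign government bonds by domestic residents 1639.2, increase in resident deposits held at foreign banks 381.3, domestic pension funds' purchases of foreign equities 591.0, acquisition of a foreign subsidiary by a resident firm (outward FDI) 946.0; secondary income: personal remittances received from nationals working abroad 336.7; primary income: compensation paid to foreign seasonal workers 197.2; capital account: acquisition of foreign patents and trademarks (non-produced assets) 123.7, debt forgiveness received from foreign official creditors 254.9.)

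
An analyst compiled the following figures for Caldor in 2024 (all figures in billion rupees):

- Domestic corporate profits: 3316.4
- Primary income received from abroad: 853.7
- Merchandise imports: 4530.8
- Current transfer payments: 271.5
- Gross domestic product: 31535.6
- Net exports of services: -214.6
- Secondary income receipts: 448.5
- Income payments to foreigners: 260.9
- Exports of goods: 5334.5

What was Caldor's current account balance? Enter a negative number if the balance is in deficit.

Goods balance = 5334.5 - 4530.8 = 803.7
Services balance = -214.6
Trade balance (goods + services) = 803.7 + (-214.6) = 589.1
Net primary income = 853.7 - 260.9 = 592.8
Net secondary income = 448.5 - 271.5 = 177.0
Current account = 589.1 + 592.8 + 177.0 = 1358.9

1358.9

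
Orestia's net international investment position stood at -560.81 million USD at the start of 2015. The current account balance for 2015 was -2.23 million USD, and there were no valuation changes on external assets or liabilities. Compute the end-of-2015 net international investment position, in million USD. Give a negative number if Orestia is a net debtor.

With no valuation effects, change in NIIP = current account = -2.23
End-of-year NIIP = -560.81 + (-2.23) = -563.04

-563.04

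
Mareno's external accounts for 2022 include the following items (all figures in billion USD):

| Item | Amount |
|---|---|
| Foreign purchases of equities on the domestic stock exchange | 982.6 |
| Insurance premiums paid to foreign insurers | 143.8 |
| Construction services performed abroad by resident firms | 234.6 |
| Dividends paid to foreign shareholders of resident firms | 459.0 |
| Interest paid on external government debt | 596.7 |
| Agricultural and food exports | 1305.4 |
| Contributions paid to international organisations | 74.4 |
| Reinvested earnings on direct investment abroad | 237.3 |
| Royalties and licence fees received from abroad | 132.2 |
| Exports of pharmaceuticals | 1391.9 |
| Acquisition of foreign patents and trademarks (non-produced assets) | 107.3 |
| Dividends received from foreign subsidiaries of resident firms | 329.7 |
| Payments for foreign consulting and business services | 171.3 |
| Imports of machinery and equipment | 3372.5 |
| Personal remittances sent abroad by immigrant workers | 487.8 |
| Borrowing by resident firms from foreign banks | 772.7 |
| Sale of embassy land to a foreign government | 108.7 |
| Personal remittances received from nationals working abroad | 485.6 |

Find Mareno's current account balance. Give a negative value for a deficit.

-1188.8

Goods: 1391.9 - 3372.5 + 1305.4 = -675.2
Services: 234.6 + 132.2 - 171.3 - 143.8 = 51.7
Primary income: -459.0 + 329.7 - 596.7 + 237.3 = -488.7
Secondary income: -487.8 - 74.4 + 485.6 = -76.6
Current account = (-675.2) + 51.7 + (-488.7) + (-76.6) = -1188.8
(Excluded from the current account — financial account: foreign purchases of equities on the domestic stock exchange 982.6, borrowing by resident firms from foreign banks 772.7; capital account: acquisition of foreign patents and trademarks (non-produced assets) 107.3, sale of embassy land to a foreign government 108.7.)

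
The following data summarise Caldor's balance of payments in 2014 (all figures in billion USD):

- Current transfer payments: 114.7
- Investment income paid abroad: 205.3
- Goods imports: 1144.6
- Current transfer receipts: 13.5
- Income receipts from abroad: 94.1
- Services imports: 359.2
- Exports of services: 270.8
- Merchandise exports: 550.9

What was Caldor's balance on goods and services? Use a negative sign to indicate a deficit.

Goods balance = 550.9 - 1144.6 = -593.7
Services balance = 270.8 - 359.2 = -88.4
Trade balance (goods + services) = -593.7 + (-88.4) = -682.1

-682.1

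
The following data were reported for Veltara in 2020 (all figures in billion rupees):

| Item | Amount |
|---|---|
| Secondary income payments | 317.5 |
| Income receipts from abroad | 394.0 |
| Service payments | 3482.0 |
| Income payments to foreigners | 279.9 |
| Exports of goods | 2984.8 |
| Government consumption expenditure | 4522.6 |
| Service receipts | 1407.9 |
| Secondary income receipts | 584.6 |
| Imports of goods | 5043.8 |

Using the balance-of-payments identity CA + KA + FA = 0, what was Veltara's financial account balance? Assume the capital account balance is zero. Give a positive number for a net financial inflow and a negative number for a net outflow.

3751.9

Goods balance = 2984.8 - 5043.8 = -2059.0
Services balance = 1407.9 - 3482.0 = -2074.1
Trade balance (goods + services) = -2059.0 + (-2074.1) = -4133.1
Net primary income = 394.0 - 279.9 = 114.1
Net secondary income = 584.6 - 317.5 = 267.1
Current account = -4133.1 + 114.1 + 267.1 = -3751.9
Financial account = -(-3751.9) = 3751.9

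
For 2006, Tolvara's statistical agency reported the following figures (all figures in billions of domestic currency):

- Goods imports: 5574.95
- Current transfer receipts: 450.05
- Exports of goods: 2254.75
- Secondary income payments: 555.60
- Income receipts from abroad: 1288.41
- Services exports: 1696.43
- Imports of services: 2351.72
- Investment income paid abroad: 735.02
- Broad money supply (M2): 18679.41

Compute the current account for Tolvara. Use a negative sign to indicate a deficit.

-3527.65

Goods balance = 2254.75 - 5574.95 = -3320.20
Services balance = 1696.43 - 2351.72 = -655.29
Trade balance (goods + services) = -3320.20 + (-655.29) = -3975.49
Net primary income = 1288.41 - 735.02 = 553.39
Net secondary income = 450.05 - 555.60 = -105.55
Current account = -3975.49 + 553.39 + (-105.55) = -3527.65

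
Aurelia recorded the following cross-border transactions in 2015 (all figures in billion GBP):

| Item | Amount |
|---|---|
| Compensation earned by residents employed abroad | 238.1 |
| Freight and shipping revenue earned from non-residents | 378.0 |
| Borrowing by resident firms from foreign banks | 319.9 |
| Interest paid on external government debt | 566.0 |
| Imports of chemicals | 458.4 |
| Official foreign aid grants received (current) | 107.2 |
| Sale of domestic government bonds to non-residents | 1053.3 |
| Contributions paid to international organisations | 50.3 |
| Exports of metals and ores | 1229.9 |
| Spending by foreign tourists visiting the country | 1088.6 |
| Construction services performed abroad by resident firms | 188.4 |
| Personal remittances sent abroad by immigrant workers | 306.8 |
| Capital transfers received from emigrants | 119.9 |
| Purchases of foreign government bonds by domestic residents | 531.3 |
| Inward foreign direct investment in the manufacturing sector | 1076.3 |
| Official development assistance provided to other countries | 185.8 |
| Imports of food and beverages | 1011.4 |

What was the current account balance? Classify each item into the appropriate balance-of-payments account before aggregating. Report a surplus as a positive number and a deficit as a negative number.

651.5

Goods: 1229.9 - 1011.4 - 458.4 = -239.9
Services: 378.0 + 1088.6 + 188.4 = 1655.0
Primary income: -566.0 + 238.1 = -327.9
Secondary income: -50.3 - 185.8 - 306.8 + 107.2 = -435.7
Current account = (-239.9) + 1655.0 + (-327.9) + (-435.7) = 651.5
(Excluded from the current account — financial account: borrowing by resident firms from foreign banks 319.9, sale of domestic government bonds to non-residents 1053.3, purchases of foreign government bonds by domestic residents 531.3, inward foreign direct investment in the manufacturing sector 1076.3; capital account: capital transfers received from emigrants 119.9.)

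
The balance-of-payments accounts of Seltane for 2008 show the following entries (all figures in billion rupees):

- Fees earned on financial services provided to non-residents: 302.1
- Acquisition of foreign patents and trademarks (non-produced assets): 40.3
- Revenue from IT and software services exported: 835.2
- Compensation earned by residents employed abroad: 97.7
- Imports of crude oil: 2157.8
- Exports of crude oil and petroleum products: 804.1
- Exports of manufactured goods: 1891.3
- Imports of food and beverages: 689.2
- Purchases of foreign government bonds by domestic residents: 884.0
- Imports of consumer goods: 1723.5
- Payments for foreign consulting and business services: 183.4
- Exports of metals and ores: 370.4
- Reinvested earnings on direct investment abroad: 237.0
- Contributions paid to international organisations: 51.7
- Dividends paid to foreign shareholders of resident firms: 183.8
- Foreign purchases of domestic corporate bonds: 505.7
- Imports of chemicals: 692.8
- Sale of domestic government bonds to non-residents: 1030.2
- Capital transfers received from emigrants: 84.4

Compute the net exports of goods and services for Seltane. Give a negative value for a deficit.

Goods: -1723.5 - 2157.8 + 370.4 + 804.1 + 1891.3 - 689.2 - 692.8 = -2197.5
Services: 302.1 - 183.4 + 835.2 = 953.9
Trade balance = -2197.5 + 953.9 = -1243.6
(Excluded from the trade balance — capital account: acquisition of foreign patents and trademarks (non-produced assets) 40.3, capital transfers received from emigrants 84.4; primary income: compensation earned by residents employed abroad 97.7, reinvested earnings on direct investment abroad 237.0, dividends paid to foreign shareholders of resident firms 183.8; financial account: purchases of foreign government bonds by domestic residents 884.0, foreign purchases of domestic corporate bonds 505.7, sale of domestic government bonds to non-residents 1030.2; secondary income: contributions paid to international organisations 51.7.)

-1243.6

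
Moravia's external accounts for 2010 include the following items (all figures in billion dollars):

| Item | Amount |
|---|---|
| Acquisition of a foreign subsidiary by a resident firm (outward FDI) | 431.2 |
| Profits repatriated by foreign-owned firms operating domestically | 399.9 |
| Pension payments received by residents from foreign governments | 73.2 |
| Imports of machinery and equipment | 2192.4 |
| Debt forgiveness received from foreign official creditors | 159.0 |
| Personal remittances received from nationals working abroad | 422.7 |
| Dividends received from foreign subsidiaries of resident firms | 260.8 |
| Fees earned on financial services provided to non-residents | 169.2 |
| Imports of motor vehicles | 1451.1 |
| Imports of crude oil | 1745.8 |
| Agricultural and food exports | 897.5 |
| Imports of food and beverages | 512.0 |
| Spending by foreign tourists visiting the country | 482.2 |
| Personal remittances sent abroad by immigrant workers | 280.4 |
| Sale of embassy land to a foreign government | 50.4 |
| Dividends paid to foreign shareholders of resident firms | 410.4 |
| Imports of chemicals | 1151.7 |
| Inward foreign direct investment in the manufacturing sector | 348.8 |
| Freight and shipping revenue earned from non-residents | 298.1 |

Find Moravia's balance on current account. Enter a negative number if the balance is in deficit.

Goods: -1745.8 - 1451.1 - 512.0 + 897.5 - 2192.4 - 1151.7 = -6155.5
Services: 298.1 + 482.2 + 169.2 = 949.5
Primary income: 260.8 - 410.4 - 399.9 = -549.5
Secondary income: 73.2 - 280.4 + 422.7 = 215.5
Current account = (-6155.5) + 949.5 + (-549.5) + 215.5 = -5540.0
(Excluded from the current account — financial account: acquisition of a foreign subsidiary by a resident firm (outward FDI) 431.2, inward foreign direct investment in the manufacturing sector 348.8; capital account: debt forgiveness received from foreign official creditors 159.0, sale of embassy land to a foreign government 50.4.)

-5540.0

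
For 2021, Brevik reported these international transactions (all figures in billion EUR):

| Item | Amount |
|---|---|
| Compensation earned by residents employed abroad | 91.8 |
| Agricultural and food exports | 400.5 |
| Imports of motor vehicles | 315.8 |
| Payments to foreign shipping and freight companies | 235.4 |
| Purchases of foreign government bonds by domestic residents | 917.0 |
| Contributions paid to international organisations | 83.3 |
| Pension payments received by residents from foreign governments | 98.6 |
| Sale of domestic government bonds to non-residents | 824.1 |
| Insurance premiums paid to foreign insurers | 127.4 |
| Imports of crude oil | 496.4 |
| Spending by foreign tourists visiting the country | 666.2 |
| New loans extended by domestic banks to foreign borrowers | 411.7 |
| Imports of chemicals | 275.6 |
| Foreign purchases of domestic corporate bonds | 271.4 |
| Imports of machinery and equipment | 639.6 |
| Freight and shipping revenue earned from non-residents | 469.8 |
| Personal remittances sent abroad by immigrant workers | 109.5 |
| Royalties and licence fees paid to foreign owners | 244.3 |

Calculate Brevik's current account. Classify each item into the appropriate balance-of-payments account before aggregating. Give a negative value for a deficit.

Goods: 400.5 - 315.8 - 496.4 - 639.6 - 275.6 = -1326.9
Services: -244.3 + 469.8 - 235.4 + 666.2 - 127.4 = 528.9
Primary income: 91.8
Secondary income: -83.3 + 98.6 - 109.5 = -94.2
Current account = (-1326.9) + 528.9 + 91.8 + (-94.2) = -800.4
(Excluded from the current account — financial account: purchases of foreign government bonds by domestic residents 917.0, sale of domestic government bonds to non-residents 824.1, new loans extended by domestic banks to foreign borrowers 411.7, foreign purchases of domestic corporate bonds 271.4.)

-800.4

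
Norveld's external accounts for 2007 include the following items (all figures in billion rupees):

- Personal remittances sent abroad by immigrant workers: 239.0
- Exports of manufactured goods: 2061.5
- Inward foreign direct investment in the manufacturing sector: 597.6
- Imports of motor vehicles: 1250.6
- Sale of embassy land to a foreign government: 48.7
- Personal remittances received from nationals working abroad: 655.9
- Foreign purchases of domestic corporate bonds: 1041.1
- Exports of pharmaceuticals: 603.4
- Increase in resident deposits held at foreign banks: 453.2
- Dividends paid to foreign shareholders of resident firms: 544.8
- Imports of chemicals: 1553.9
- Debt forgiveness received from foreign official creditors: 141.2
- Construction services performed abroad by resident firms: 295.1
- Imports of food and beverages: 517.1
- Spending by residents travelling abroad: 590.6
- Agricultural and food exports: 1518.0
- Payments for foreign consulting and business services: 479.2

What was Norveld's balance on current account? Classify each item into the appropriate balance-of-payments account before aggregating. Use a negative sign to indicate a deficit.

Goods: 603.4 + 1518.0 - 1250.6 + 2061.5 - 1553.9 - 517.1 = 861.3
Services: 295.1 - 590.6 - 479.2 = -774.7
Primary income: -544.8
Secondary income: -239.0 + 655.9 = 416.9
Current account = 861.3 + (-774.7) + (-544.8) + 416.9 = -41.3
(Excluded from the current account — financial account: inward foreign direct investment in the manufacturing sector 597.6, foreign purchases of domestic corporate bonds 1041.1, increase in resident deposits held at foreign banks 453.2; capital account: sale of embassy land to a foreign government 48.7, debt forgiveness received from foreign official creditors 141.2.)

-41.3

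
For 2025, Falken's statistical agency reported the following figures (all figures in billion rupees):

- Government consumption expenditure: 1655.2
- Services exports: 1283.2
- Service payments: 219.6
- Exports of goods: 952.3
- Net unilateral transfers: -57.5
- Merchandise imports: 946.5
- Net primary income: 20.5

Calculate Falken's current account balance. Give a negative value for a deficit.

Goods balance = 952.3 - 946.5 = 5.8
Services balance = 1283.2 - 219.6 = 1063.6
Trade balance (goods + services) = 5.8 + 1063.6 = 1069.4
Net primary income = 20.5
Net secondary income = -57.5
Current account = 1069.4 + 20.5 + (-57.5) = 1032.4

1032.4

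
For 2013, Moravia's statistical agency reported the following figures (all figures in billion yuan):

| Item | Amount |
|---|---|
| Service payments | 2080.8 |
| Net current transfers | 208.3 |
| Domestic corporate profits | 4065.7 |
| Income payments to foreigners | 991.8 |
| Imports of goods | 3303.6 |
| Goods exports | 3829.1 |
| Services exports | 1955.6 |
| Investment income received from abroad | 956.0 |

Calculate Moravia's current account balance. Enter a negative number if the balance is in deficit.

572.8

Goods balance = 3829.1 - 3303.6 = 525.5
Services balance = 1955.6 - 2080.8 = -125.2
Trade balance (goods + services) = 525.5 + (-125.2) = 400.3
Net primary income = 956.0 - 991.8 = -35.8
Net secondary income = 208.3
Current account = 400.3 + (-35.8) + 208.3 = 572.8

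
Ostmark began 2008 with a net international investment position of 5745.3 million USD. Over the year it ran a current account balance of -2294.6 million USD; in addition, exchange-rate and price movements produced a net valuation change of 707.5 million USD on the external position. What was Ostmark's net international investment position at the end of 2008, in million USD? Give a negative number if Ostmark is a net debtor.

Change in NIIP = current account + net valuation change = -2294.6 + 707.5 = -1587.1
End-of-year NIIP = 5745.3 + (-1587.1) = 4158.2

4158.2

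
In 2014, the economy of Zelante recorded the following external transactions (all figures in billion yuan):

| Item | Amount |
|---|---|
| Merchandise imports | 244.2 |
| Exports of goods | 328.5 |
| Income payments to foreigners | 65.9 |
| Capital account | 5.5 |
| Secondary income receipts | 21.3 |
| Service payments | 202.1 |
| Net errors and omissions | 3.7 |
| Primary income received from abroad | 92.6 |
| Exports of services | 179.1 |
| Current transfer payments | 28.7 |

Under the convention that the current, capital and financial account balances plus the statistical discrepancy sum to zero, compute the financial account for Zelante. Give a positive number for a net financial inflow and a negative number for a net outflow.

Goods balance = 328.5 - 244.2 = 84.3
Services balance = 179.1 - 202.1 = -23.0
Trade balance (goods + services) = 84.3 + (-23.0) = 61.3
Net primary income = 92.6 - 65.9 = 26.7
Net secondary income = 21.3 - 28.7 = -7.4
Current account = 61.3 + 26.7 + (-7.4) = 80.6
Financial account = -(80.6 + 5.5 + 3.7) = -89.8

-89.8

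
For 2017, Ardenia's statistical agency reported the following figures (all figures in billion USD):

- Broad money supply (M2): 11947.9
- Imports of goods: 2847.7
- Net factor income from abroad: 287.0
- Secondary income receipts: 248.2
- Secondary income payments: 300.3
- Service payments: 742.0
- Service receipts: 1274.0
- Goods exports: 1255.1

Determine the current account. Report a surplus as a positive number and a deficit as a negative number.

-825.7

Goods balance = 1255.1 - 2847.7 = -1592.6
Services balance = 1274.0 - 742.0 = 532.0
Trade balance (goods + services) = -1592.6 + 532.0 = -1060.6
Net primary income = 287.0
Net secondary income = 248.2 - 300.3 = -52.1
Current account = -1060.6 + 287.0 + (-52.1) = -825.7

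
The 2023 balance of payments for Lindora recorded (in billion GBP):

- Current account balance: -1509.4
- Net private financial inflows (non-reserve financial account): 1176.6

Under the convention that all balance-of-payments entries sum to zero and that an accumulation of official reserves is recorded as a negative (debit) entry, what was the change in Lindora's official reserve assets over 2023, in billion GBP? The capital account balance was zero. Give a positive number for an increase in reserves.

Official reserve transactions balance = -((-1509.4) + 1176.6) = 332.8
An accumulation of reserves is recorded as a debit (negative entry), so the change in the stock of reserves is the negative of that balance.
Change in official reserves = -(332.8) = -332.8

-332.8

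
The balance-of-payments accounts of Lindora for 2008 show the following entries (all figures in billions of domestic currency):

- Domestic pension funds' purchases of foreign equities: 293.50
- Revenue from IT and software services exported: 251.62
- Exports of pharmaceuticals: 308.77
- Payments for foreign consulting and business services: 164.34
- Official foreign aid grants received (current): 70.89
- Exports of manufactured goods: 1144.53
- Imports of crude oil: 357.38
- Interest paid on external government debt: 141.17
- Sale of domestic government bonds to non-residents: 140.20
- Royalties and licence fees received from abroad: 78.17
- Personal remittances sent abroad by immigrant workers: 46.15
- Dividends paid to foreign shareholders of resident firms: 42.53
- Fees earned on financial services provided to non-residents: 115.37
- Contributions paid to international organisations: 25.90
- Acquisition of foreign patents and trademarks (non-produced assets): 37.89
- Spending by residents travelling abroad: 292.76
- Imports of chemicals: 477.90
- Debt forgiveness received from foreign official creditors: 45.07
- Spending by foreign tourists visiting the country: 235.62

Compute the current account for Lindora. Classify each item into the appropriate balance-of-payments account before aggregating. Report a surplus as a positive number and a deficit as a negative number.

Goods: -477.90 + 308.77 - 357.38 + 1144.53 = 618.02
Services: 115.37 + 235.62 - 164.34 + 78.17 - 292.76 + 251.62 = 223.68
Primary income: -141.17 - 42.53 = -183.70
Secondary income: -25.90 - 46.15 + 70.89 = -1.16
Current account = 618.02 + 223.68 + (-183.70) + (-1.16) = 656.84
(Excluded from the current account — financial account: domestic pension funds' purchases of foreign equities 293.50, sale of domestic government bonds to non-residents 140.20; capital account: acquisition of foreign patents and trademarks (non-produced assets) 37.89, debt forgiveness received from foreign official creditors 45.07.)

656.84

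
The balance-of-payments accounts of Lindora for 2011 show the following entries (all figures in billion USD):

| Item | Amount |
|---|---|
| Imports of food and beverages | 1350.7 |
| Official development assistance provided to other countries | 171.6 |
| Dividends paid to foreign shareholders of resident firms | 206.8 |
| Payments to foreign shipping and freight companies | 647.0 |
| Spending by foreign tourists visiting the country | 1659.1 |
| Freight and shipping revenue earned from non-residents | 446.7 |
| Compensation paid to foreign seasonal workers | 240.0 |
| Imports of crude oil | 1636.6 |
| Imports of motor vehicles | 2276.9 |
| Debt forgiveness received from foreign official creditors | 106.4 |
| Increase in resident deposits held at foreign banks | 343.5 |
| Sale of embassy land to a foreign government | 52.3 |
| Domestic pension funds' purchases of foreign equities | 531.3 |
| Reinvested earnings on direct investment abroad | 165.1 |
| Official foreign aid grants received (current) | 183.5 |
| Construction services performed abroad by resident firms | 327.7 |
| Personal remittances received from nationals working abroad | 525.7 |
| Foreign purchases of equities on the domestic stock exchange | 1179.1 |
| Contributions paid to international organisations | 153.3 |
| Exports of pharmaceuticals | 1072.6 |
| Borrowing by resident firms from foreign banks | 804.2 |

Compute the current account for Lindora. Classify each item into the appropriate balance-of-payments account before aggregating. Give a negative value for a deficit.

-2302.5

Goods: -2276.9 - 1350.7 - 1636.6 + 1072.6 = -4191.6
Services: -647.0 + 327.7 + 446.7 + 1659.1 = 1786.5
Primary income: -240.0 - 206.8 + 165.1 = -281.7
Secondary income: 525.7 + 183.5 - 171.6 - 153.3 = 384.3
Current account = (-4191.6) + 1786.5 + (-281.7) + 384.3 = -2302.5
(Excluded from the current account — capital account: debt forgiveness received from foreign official creditors 106.4, sale of embassy land to a foreign government 52.3; financial account: increase in resident deposits held at foreign banks 343.5, domestic pension funds' purchases of foreign equities 531.3, foreign purchases of equities on the domestic stock exchange 1179.1, borrowing by resident firms from foreign banks 804.2.)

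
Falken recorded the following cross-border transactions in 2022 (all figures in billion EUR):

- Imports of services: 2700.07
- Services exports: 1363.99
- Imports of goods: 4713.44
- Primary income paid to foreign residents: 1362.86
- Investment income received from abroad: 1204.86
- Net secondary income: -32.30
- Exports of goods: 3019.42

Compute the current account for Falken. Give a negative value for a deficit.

Goods balance = 3019.42 - 4713.44 = -1694.02
Services balance = 1363.99 - 2700.07 = -1336.08
Trade balance (goods + services) = -1694.02 + (-1336.08) = -3030.10
Net primary income = 1204.86 - 1362.86 = -158.00
Net secondary income = -32.30
Current account = -3030.10 + (-158.00) + (-32.30) = -3220.40

-3220.40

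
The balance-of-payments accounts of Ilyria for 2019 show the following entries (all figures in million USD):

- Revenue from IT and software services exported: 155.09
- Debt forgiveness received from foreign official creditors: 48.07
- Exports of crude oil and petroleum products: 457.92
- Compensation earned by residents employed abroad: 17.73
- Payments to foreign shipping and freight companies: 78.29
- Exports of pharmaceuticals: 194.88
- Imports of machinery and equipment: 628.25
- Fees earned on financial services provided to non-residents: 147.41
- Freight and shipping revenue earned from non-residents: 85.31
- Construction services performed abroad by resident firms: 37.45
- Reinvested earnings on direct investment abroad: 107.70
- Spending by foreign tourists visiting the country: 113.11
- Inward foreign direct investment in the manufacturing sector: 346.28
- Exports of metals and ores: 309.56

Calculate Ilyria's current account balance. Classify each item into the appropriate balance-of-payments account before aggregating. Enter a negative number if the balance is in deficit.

919.62

Goods: 194.88 - 628.25 + 309.56 + 457.92 = 334.11
Services: -78.29 + 85.31 + 113.11 + 147.41 + 155.09 + 37.45 = 460.08
Primary income: 17.73 + 107.70 = 125.43
Current account = 334.11 + 460.08 + 125.43 = 919.62
(Excluded from the current account — capital account: debt forgiveness received from foreign official creditors 48.07; financial account: inward foreign direct investment in the manufacturing sector 346.28.)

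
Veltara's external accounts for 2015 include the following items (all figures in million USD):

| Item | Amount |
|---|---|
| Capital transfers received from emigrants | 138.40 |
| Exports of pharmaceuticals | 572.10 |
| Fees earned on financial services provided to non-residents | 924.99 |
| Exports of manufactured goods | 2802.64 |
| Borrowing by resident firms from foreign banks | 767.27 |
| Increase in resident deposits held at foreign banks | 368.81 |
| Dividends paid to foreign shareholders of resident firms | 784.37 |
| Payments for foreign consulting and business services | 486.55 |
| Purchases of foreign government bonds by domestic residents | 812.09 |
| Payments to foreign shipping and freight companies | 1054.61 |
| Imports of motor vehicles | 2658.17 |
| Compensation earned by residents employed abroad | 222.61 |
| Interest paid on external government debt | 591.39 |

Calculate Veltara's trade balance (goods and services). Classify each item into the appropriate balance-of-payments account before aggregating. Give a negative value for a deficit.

100.40

Goods: 2802.64 - 2658.17 + 572.10 = 716.57
Services: -1054.61 - 486.55 + 924.99 = -616.17
Trade balance = 716.57 + (-616.17) = 100.40
(Excluded from the trade balance — capital account: capital transfers received from emigrants 138.40; financial account: borrowing by resident firms from foreign banks 767.27, increase in resident deposits held at foreign banks 368.81, purchases of foreign government bonds by domestic residents 812.09; primary income: dividends paid to foreign shareholders of resident firms 784.37, compensation earned by residents employed abroad 222.61, interest paid on external government debt 591.39.)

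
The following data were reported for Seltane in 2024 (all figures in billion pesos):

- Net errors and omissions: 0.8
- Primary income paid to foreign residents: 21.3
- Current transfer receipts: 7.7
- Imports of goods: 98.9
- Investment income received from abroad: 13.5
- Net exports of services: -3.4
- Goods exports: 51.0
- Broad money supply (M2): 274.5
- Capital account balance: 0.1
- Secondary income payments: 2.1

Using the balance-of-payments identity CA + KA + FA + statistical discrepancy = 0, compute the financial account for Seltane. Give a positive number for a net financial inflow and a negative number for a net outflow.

52.6

Goods balance = 51.0 - 98.9 = -47.9
Services balance = -3.4
Trade balance (goods + services) = -47.9 + (-3.4) = -51.3
Net primary income = 13.5 - 21.3 = -7.8
Net secondary income = 7.7 - 2.1 = 5.6
Current account = -51.3 + (-7.8) + 5.6 = -53.5
Financial account = -(-53.5 + 0.1 + 0.8) = 52.6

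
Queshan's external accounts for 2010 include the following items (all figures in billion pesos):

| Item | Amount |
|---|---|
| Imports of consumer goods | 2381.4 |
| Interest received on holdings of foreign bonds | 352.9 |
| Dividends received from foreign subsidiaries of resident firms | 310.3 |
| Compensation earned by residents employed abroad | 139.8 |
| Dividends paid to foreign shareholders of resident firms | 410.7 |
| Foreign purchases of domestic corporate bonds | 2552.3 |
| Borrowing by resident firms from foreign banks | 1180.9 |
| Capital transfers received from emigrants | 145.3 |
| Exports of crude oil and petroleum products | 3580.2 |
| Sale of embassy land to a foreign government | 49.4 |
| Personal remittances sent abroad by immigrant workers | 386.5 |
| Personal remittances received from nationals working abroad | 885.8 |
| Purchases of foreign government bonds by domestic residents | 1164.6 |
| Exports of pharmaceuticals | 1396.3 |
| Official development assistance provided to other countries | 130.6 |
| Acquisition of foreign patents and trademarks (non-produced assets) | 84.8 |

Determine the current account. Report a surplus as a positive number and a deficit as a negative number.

Goods: 1396.3 - 2381.4 + 3580.2 = 2595.1
Primary income: 139.8 - 410.7 + 352.9 + 310.3 = 392.3
Secondary income: 885.8 - 386.5 - 130.6 = 368.7
Current account = 2595.1 + 392.3 + 368.7 = 3356.1
(Excluded from the current account — financial account: foreign purchases of domestic corporate bonds 2552.3, borrowing by resident firms from foreign banks 1180.9, purchases of foreign government bonds by domestic residents 1164.6; capital account: capital transfers received from emigrants 145.3, sale of embassy land to a foreign government 49.4, acquisition of foreign patents and trademarks (non-produced assets) 84.8.)

3356.1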